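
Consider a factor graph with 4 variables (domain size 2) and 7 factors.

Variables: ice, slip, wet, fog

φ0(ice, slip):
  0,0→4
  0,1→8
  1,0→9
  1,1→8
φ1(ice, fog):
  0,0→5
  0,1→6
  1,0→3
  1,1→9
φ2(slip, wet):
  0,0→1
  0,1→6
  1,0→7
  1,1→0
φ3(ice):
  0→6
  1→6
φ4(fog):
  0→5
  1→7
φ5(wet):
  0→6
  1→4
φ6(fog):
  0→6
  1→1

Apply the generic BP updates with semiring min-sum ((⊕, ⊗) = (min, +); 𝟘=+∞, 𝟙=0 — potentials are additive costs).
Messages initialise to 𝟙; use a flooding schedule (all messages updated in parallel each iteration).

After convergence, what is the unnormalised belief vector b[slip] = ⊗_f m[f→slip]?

init: all messages = 𝟙 over 2 values
r1 m[φ0→ice] = [4, 8]
r1 m[φ0→slip] = [4, 8]
r1 m[φ1→ice] = [5, 3]
r1 m[φ1→fog] = [3, 6]
r1 m[φ2→slip] = [1, 0]
r1 m[φ2→wet] = [1, 0]
r1 m[φ3→ice] = [6, 6]
r1 m[φ4→fog] = [5, 7]
r1 m[φ5→wet] = [6, 4]
r1 m[φ6→fog] = [6, 1]
r1 m[ice→φ0] = [0, 0]
r1 m[ice→φ1] = [0, 0]
r1 m[ice→φ3] = [0, 0]
r1 m[slip→φ0] = [0, 0]
r1 m[slip→φ2] = [0, 0]
r1 m[wet→φ2] = [0, 0]
r1 m[wet→φ5] = [0, 0]
r1 m[fog→φ1] = [0, 0]
r1 m[fog→φ4] = [0, 0]
r1 m[fog→φ6] = [0, 0]
r2 m[φ0→ice] = [4, 8]
r2 m[φ0→slip] = [4, 8]
r2 m[φ1→ice] = [5, 3]
r2 m[φ1→fog] = [3, 6]
r2 m[φ2→slip] = [1, 0]
r2 m[φ2→wet] = [1, 0]
r2 m[φ3→ice] = [6, 6]
r2 m[φ4→fog] = [5, 7]
r2 m[φ5→wet] = [6, 4]
r2 m[φ6→fog] = [6, 1]
r2 m[ice→φ0] = [11, 9]
r2 m[ice→φ1] = [10, 14]
r2 m[ice→φ3] = [9, 11]
r2 m[slip→φ0] = [1, 0]
r2 m[slip→φ2] = [4, 8]
r2 m[wet→φ2] = [6, 4]
r2 m[wet→φ5] = [1, 0]
r2 m[fog→φ1] = [11, 8]
r2 m[fog→φ4] = [9, 7]
r2 m[fog→φ6] = [8, 13]
r3 m[φ0→ice] = [5, 8]
r3 m[φ0→slip] = [15, 17]
r3 m[φ1→ice] = [14, 14]
r3 m[φ1→fog] = [15, 16]
r3 m[φ2→slip] = [7, 4]
r3 m[φ2→wet] = [5, 8]
r3 m[φ3→ice] = [6, 6]
r3 m[φ4→fog] = [5, 7]
r3 m[φ5→wet] = [6, 4]
r3 m[φ6→fog] = [6, 1]
r3 m[ice→φ0] = [11, 9]
r3 m[ice→φ1] = [10, 14]
r3 m[ice→φ3] = [9, 11]
r3 m[slip→φ0] = [1, 0]
r3 m[slip→φ2] = [4, 8]
r3 m[wet→φ2] = [6, 4]
r3 m[wet→φ5] = [1, 0]
r3 m[fog→φ1] = [11, 8]
r3 m[fog→φ4] = [9, 7]
r3 m[fog→φ6] = [8, 13]
r4 m[φ0→ice] = [5, 8]
r4 m[φ0→slip] = [15, 17]
r4 m[φ1→ice] = [14, 14]
r4 m[φ1→fog] = [15, 16]
r4 m[φ2→slip] = [7, 4]
r4 m[φ2→wet] = [5, 8]
r4 m[φ3→ice] = [6, 6]
r4 m[φ4→fog] = [5, 7]
r4 m[φ5→wet] = [6, 4]
r4 m[φ6→fog] = [6, 1]
r4 m[ice→φ0] = [20, 20]
r4 m[ice→φ1] = [11, 14]
r4 m[ice→φ3] = [19, 22]
r4 m[slip→φ0] = [7, 4]
r4 m[slip→φ2] = [15, 17]
r4 m[wet→φ2] = [6, 4]
r4 m[wet→φ5] = [5, 8]
r4 m[fog→φ1] = [11, 8]
r4 m[fog→φ4] = [21, 17]
r4 m[fog→φ6] = [20, 23]
r5 m[φ0→ice] = [11, 12]
r5 m[φ0→slip] = [24, 28]
r5 m[φ1→ice] = [14, 14]
r5 m[φ1→fog] = [16, 17]
r5 m[φ2→slip] = [7, 4]
r5 m[φ2→wet] = [16, 17]
r5 m[φ3→ice] = [6, 6]
r5 m[φ4→fog] = [5, 7]
r5 m[φ5→wet] = [6, 4]
r5 m[φ6→fog] = [6, 1]
r5 m[ice→φ0] = [20, 20]
r5 m[ice→φ1] = [11, 14]
r5 m[ice→φ3] = [19, 22]
r5 m[slip→φ0] = [7, 4]
r5 m[slip→φ2] = [15, 17]
r5 m[wet→φ2] = [6, 4]
r5 m[wet→φ5] = [5, 8]
r5 m[fog→φ1] = [11, 8]
r5 m[fog→φ4] = [21, 17]
r5 m[fog→φ6] = [20, 23]
r6 m[φ0→ice] = [11, 12]
r6 m[φ0→slip] = [24, 28]
r6 m[φ1→ice] = [14, 14]
r6 m[φ1→fog] = [16, 17]
r6 m[φ2→slip] = [7, 4]
r6 m[φ2→wet] = [16, 17]
r6 m[φ3→ice] = [6, 6]
r6 m[φ4→fog] = [5, 7]
r6 m[φ5→wet] = [6, 4]
r6 m[φ6→fog] = [6, 1]
r6 m[ice→φ0] = [20, 20]
r6 m[ice→φ1] = [17, 18]
r6 m[ice→φ3] = [25, 26]
r6 m[slip→φ0] = [7, 4]
r6 m[slip→φ2] = [24, 28]
r6 m[wet→φ2] = [6, 4]
r6 m[wet→φ5] = [16, 17]
r6 m[fog→φ1] = [11, 8]
r6 m[fog→φ4] = [22, 18]
r6 m[fog→φ6] = [21, 24]
r7 m[φ0→ice] = [11, 12]
r7 m[φ0→slip] = [24, 28]
r7 m[φ1→ice] = [14, 14]
r7 m[φ1→fog] = [21, 23]
r7 m[φ2→slip] = [7, 4]
r7 m[φ2→wet] = [25, 28]
r7 m[φ3→ice] = [6, 6]
r7 m[φ4→fog] = [5, 7]
r7 m[φ5→wet] = [6, 4]
r7 m[φ6→fog] = [6, 1]
r7 m[ice→φ0] = [20, 20]
r7 m[ice→φ1] = [17, 18]
r7 m[ice→φ3] = [25, 26]
r7 m[slip→φ0] = [7, 4]
r7 m[slip→φ2] = [24, 28]
r7 m[wet→φ2] = [6, 4]
r7 m[wet→φ5] = [16, 17]
r7 m[fog→φ1] = [11, 8]
r7 m[fog→φ4] = [22, 18]
r7 m[fog→φ6] = [21, 24]
r8 m[φ0→ice] = [11, 12]
r8 m[φ0→slip] = [24, 28]
r8 m[φ1→ice] = [14, 14]
r8 m[φ1→fog] = [21, 23]
r8 m[φ2→slip] = [7, 4]
r8 m[φ2→wet] = [25, 28]
r8 m[φ3→ice] = [6, 6]
r8 m[φ4→fog] = [5, 7]
r8 m[φ5→wet] = [6, 4]
r8 m[φ6→fog] = [6, 1]
r8 m[ice→φ0] = [20, 20]
r8 m[ice→φ1] = [17, 18]
r8 m[ice→φ3] = [25, 26]
r8 m[slip→φ0] = [7, 4]
r8 m[slip→φ2] = [24, 28]
r8 m[wet→φ2] = [6, 4]
r8 m[wet→φ5] = [25, 28]
r8 m[fog→φ1] = [11, 8]
r8 m[fog→φ4] = [27, 24]
r8 m[fog→φ6] = [26, 30]
r9 m[φ0→ice] = [11, 12]
r9 m[φ0→slip] = [24, 28]
r9 m[φ1→ice] = [14, 14]
r9 m[φ1→fog] = [21, 23]
r9 m[φ2→slip] = [7, 4]
r9 m[φ2→wet] = [25, 28]
r9 m[φ3→ice] = [6, 6]
r9 m[φ4→fog] = [5, 7]
r9 m[φ5→wet] = [6, 4]
r9 m[φ6→fog] = [6, 1]
r9 m[ice→φ0] = [20, 20]
r9 m[ice→φ1] = [17, 18]
r9 m[ice→φ3] = [25, 26]
r9 m[slip→φ0] = [7, 4]
r9 m[slip→φ2] = [24, 28]
r9 m[wet→φ2] = [6, 4]
r9 m[wet→φ5] = [25, 28]
r9 m[fog→φ1] = [11, 8]
r9 m[fog→φ4] = [27, 24]
r9 m[fog→φ6] = [26, 30]
fixed point reached at round 9
b[slip] = ⊗ incoming = [31, 32]

b[slip] = [31, 32]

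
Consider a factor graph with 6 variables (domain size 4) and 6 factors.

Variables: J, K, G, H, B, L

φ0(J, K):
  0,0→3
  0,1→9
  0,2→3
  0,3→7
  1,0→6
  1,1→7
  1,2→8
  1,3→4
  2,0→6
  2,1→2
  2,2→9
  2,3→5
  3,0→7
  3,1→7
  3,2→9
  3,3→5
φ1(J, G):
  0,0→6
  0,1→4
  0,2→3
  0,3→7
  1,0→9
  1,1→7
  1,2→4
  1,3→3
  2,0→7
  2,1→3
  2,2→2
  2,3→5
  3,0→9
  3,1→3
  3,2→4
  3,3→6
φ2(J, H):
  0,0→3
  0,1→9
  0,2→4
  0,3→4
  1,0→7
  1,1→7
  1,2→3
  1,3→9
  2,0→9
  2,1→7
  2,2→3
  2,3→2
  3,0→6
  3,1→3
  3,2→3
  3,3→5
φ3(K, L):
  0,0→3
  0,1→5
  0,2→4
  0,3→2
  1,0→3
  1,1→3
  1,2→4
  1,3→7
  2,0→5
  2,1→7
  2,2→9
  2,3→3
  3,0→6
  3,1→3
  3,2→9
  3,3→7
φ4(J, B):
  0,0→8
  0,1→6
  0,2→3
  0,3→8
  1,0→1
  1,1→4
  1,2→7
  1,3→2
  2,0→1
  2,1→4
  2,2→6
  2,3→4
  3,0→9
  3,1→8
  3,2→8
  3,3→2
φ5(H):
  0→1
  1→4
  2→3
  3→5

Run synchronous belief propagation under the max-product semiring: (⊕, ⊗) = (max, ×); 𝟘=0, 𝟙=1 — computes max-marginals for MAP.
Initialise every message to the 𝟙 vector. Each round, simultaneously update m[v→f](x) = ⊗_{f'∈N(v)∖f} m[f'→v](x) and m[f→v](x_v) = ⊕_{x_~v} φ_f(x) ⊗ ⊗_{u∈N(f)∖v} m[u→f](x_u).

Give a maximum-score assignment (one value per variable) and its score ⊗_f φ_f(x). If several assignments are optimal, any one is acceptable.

init: all messages = 𝟙 over 4 values
r1 m[φ0→J] = [9, 8, 9, 9]
r1 m[φ0→K] = [7, 9, 9, 7]
r1 m[φ1→J] = [7, 9, 7, 9]
r1 m[φ1→G] = [9, 7, 4, 7]
r1 m[φ2→J] = [9, 9, 9, 6]
r1 m[φ2→H] = [9, 9, 4, 9]
r1 m[φ3→K] = [5, 7, 9, 9]
r1 m[φ3→L] = [6, 7, 9, 7]
r1 m[φ4→J] = [8, 7, 6, 9]
r1 m[φ4→B] = [9, 8, 8, 8]
r1 m[φ5→H] = [1, 4, 3, 5]
r1 m[J→φ0] = [1, 1, 1, 1]
r1 m[J→φ1] = [1, 1, 1, 1]
r1 m[J→φ2] = [1, 1, 1, 1]
r1 m[J→φ4] = [1, 1, 1, 1]
r1 m[K→φ0] = [1, 1, 1, 1]
r1 m[K→φ3] = [1, 1, 1, 1]
r1 m[G→φ1] = [1, 1, 1, 1]
r1 m[H→φ2] = [1, 1, 1, 1]
r1 m[H→φ5] = [1, 1, 1, 1]
r1 m[B→φ4] = [1, 1, 1, 1]
r1 m[L→φ3] = [1, 1, 1, 1]
r2 m[φ0→J] = [9, 8, 9, 9]
r2 m[φ0→K] = [7, 9, 9, 7]
r2 m[φ1→J] = [7, 9, 7, 9]
r2 m[φ1→G] = [9, 7, 4, 7]
r2 m[φ2→J] = [9, 9, 9, 6]
r2 m[φ2→H] = [9, 9, 4, 9]
r2 m[φ3→K] = [5, 7, 9, 9]
r2 m[φ3→L] = [6, 7, 9, 7]
r2 m[φ4→J] = [8, 7, 6, 9]
r2 m[φ4→B] = [9, 8, 8, 8]
r2 m[φ5→H] = [1, 4, 3, 5]
r2 m[J→φ0] = [504, 567, 378, 486]
r2 m[J→φ1] = [648, 504, 486, 486]
r2 m[J→φ2] = [504, 504, 378, 729]
r2 m[J→φ4] = [567, 648, 567, 486]
r2 m[K→φ0] = [5, 7, 9, 9]
r2 m[K→φ3] = [7, 9, 9, 7]
r2 m[G→φ1] = [1, 1, 1, 1]
r2 m[H→φ2] = [1, 4, 3, 5]
r2 m[H→φ5] = [9, 9, 4, 9]
r2 m[B→φ4] = [1, 1, 1, 1]
r2 m[L→φ3] = [1, 1, 1, 1]
r3 m[φ0→J] = [63, 72, 81, 81]
r3 m[φ0→K] = [3402, 4536, 4536, 3528]
r3 m[φ1→J] = [7, 9, 7, 9]
r3 m[φ1→G] = [4536, 3528, 2016, 4536]
r3 m[φ2→J] = [36, 45, 28, 25]
r3 m[φ2→H] = [4374, 4536, 2187, 4536]
r3 m[φ3→K] = [5, 7, 9, 9]
r3 m[φ3→L] = [45, 63, 81, 63]
r3 m[φ4→J] = [8, 7, 6, 9]
r3 m[φ4→B] = [4536, 3888, 4536, 4536]
r3 m[φ5→H] = [1, 4, 3, 5]
r3 m[J→φ0] = [504, 567, 378, 486]
r3 m[J→φ1] = [648, 504, 486, 486]
r3 m[J→φ2] = [504, 504, 378, 729]
r3 m[J→φ4] = [567, 648, 567, 486]
r3 m[K→φ0] = [5, 7, 9, 9]
r3 m[K→φ3] = [7, 9, 9, 7]
r3 m[G→φ1] = [1, 1, 1, 1]
r3 m[H→φ2] = [1, 4, 3, 5]
r3 m[H→φ5] = [9, 9, 4, 9]
r3 m[B→φ4] = [1, 1, 1, 1]
r3 m[L→φ3] = [1, 1, 1, 1]
r4 m[φ0→J] = [63, 72, 81, 81]
r4 m[φ0→K] = [3402, 4536, 4536, 3528]
r4 m[φ1→J] = [7, 9, 7, 9]
r4 m[φ1→G] = [4536, 3528, 2016, 4536]
r4 m[φ2→J] = [36, 45, 28, 25]
r4 m[φ2→H] = [4374, 4536, 2187, 4536]
r4 m[φ3→K] = [5, 7, 9, 9]
r4 m[φ3→L] = [45, 63, 81, 63]
r4 m[φ4→J] = [8, 7, 6, 9]
r4 m[φ4→B] = [4536, 3888, 4536, 4536]
r4 m[φ5→H] = [1, 4, 3, 5]
r4 m[J→φ0] = [2016, 2835, 1176, 2025]
r4 m[J→φ1] = [18144, 22680, 13608, 18225]
r4 m[J→φ2] = [3528, 4536, 3402, 6561]
r4 m[J→φ4] = [15876, 29160, 15876, 18225]
r4 m[K→φ0] = [5, 7, 9, 9]
r4 m[K→φ3] = [3402, 4536, 4536, 3528]
r4 m[G→φ1] = [1, 1, 1, 1]
r4 m[H→φ2] = [1, 4, 3, 5]
r4 m[H→φ5] = [4374, 4536, 2187, 4536]
r4 m[B→φ4] = [1, 1, 1, 1]
r4 m[L→φ3] = [1, 1, 1, 1]
r5 m[φ0→J] = [63, 72, 81, 81]
r5 m[φ0→K] = [17010, 19845, 22680, 14112]
r5 m[φ1→J] = [7, 9, 7, 9]
r5 m[φ1→G] = [204120, 158760, 90720, 127008]
r5 m[φ2→J] = [36, 45, 28, 25]
r5 m[φ2→H] = [39366, 31752, 19683, 40824]
r5 m[φ3→K] = [5, 7, 9, 9]
r5 m[φ3→L] = [22680, 31752, 40824, 31752]
r5 m[φ4→J] = [8, 7, 6, 9]
r5 m[φ4→B] = [164025, 145800, 204120, 127008]
r5 m[φ5→H] = [1, 4, 3, 5]
r5 m[J→φ0] = [2016, 2835, 1176, 2025]
r5 m[J→φ1] = [18144, 22680, 13608, 18225]
r5 m[J→φ2] = [3528, 4536, 3402, 6561]
r5 m[J→φ4] = [15876, 29160, 15876, 18225]
r5 m[K→φ0] = [5, 7, 9, 9]
r5 m[K→φ3] = [3402, 4536, 4536, 3528]
r5 m[G→φ1] = [1, 1, 1, 1]
r5 m[H→φ2] = [1, 4, 3, 5]
r5 m[H→φ5] = [4374, 4536, 2187, 4536]
r5 m[B→φ4] = [1, 1, 1, 1]
r5 m[L→φ3] = [1, 1, 1, 1]
r6 m[φ0→J] = [63, 72, 81, 81]
r6 m[φ0→K] = [17010, 19845, 22680, 14112]
r6 m[φ1→J] = [7, 9, 7, 9]
r6 m[φ1→G] = [204120, 158760, 90720, 127008]
r6 m[φ2→J] = [36, 45, 28, 25]
r6 m[φ2→H] = [39366, 31752, 19683, 40824]
r6 m[φ3→K] = [5, 7, 9, 9]
r6 m[φ3→L] = [22680, 31752, 40824, 31752]
r6 m[φ4→J] = [8, 7, 6, 9]
r6 m[φ4→B] = [164025, 145800, 204120, 127008]
r6 m[φ5→H] = [1, 4, 3, 5]
r6 m[J→φ0] = [2016, 2835, 1176, 2025]
r6 m[J→φ1] = [18144, 22680, 13608, 18225]
r6 m[J→φ2] = [3528, 4536, 3402, 6561]
r6 m[J→φ4] = [15876, 29160, 15876, 18225]
r6 m[K→φ0] = [5, 7, 9, 9]
r6 m[K→φ3] = [17010, 19845, 22680, 14112]
r6 m[G→φ1] = [1, 1, 1, 1]
r6 m[H→φ2] = [1, 4, 3, 5]
r6 m[H→φ5] = [39366, 31752, 19683, 40824]
r6 m[B→φ4] = [1, 1, 1, 1]
r6 m[L→φ3] = [1, 1, 1, 1]
r7 m[φ0→J] = [63, 72, 81, 81]
r7 m[φ0→K] = [17010, 19845, 22680, 14112]
r7 m[φ1→J] = [7, 9, 7, 9]
r7 m[φ1→G] = [204120, 158760, 90720, 127008]
r7 m[φ2→J] = [36, 45, 28, 25]
r7 m[φ2→H] = [39366, 31752, 19683, 40824]
r7 m[φ3→K] = [5, 7, 9, 9]
r7 m[φ3→L] = [113400, 158760, 204120, 138915]
r7 m[φ4→J] = [8, 7, 6, 9]
r7 m[φ4→B] = [164025, 145800, 204120, 127008]
r7 m[φ5→H] = [1, 4, 3, 5]
r7 m[J→φ0] = [2016, 2835, 1176, 2025]
r7 m[J→φ1] = [18144, 22680, 13608, 18225]
r7 m[J→φ2] = [3528, 4536, 3402, 6561]
r7 m[J→φ4] = [15876, 29160, 15876, 18225]
r7 m[K→φ0] = [5, 7, 9, 9]
r7 m[K→φ3] = [17010, 19845, 22680, 14112]
r7 m[G→φ1] = [1, 1, 1, 1]
r7 m[H→φ2] = [1, 4, 3, 5]
r7 m[H→φ5] = [39366, 31752, 19683, 40824]
r7 m[B→φ4] = [1, 1, 1, 1]
r7 m[L→φ3] = [1, 1, 1, 1]
r8 m[φ0→J] = [63, 72, 81, 81]
r8 m[φ0→K] = [17010, 19845, 22680, 14112]
r8 m[φ1→J] = [7, 9, 7, 9]
r8 m[φ1→G] = [204120, 158760, 90720, 127008]
r8 m[φ2→J] = [36, 45, 28, 25]
r8 m[φ2→H] = [39366, 31752, 19683, 40824]
r8 m[φ3→K] = [5, 7, 9, 9]
r8 m[φ3→L] = [113400, 158760, 204120, 138915]
r8 m[φ4→J] = [8, 7, 6, 9]
r8 m[φ4→B] = [164025, 145800, 204120, 127008]
r8 m[φ5→H] = [1, 4, 3, 5]
r8 m[J→φ0] = [2016, 2835, 1176, 2025]
r8 m[J→φ1] = [18144, 22680, 13608, 18225]
r8 m[J→φ2] = [3528, 4536, 3402, 6561]
r8 m[J→φ4] = [15876, 29160, 15876, 18225]
r8 m[K→φ0] = [5, 7, 9, 9]
r8 m[K→φ3] = [17010, 19845, 22680, 14112]
r8 m[G→φ1] = [1, 1, 1, 1]
r8 m[H→φ2] = [1, 4, 3, 5]
r8 m[H→φ5] = [39366, 31752, 19683, 40824]
r8 m[B→φ4] = [1, 1, 1, 1]
r8 m[L→φ3] = [1, 1, 1, 1]
fixed point reached at round 8
traceback from J: (J=1, K=2, G=0, H=3, B=2, L=2), score=204120

assignment: (J=1, K=2, G=0, H=3, B=2, L=2); score = 204120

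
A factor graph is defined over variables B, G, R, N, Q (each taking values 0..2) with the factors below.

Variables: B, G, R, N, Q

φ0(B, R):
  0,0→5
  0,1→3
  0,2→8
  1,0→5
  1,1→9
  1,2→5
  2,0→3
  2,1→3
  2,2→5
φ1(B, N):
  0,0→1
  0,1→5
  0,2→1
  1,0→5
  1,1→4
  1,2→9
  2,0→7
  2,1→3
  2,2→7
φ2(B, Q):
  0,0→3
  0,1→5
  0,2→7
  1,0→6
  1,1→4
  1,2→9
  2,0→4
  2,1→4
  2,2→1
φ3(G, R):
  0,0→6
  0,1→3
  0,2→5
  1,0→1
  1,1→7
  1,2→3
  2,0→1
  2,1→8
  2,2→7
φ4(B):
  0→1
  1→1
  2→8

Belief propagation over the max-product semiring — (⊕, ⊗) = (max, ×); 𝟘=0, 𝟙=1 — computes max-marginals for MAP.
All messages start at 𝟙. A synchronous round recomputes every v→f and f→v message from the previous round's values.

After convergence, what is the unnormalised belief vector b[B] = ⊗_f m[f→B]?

b[B] = [1960, 5832, 7840]

init: all messages = 𝟙 over 3 values
r1 m[φ0→B] = [8, 9, 5]
r1 m[φ0→R] = [5, 9, 8]
r1 m[φ1→B] = [5, 9, 7]
r1 m[φ1→N] = [7, 5, 9]
r1 m[φ2→B] = [7, 9, 4]
r1 m[φ2→Q] = [6, 5, 9]
r1 m[φ3→G] = [6, 7, 8]
r1 m[φ3→R] = [6, 8, 7]
r1 m[φ4→B] = [1, 1, 8]
r1 m[B→φ0] = [1, 1, 1]
r1 m[B→φ1] = [1, 1, 1]
r1 m[B→φ2] = [1, 1, 1]
r1 m[B→φ4] = [1, 1, 1]
r1 m[G→φ3] = [1, 1, 1]
r1 m[R→φ0] = [1, 1, 1]
r1 m[R→φ3] = [1, 1, 1]
r1 m[N→φ1] = [1, 1, 1]
r1 m[Q→φ2] = [1, 1, 1]
r2 m[φ0→B] = [8, 9, 5]
r2 m[φ0→R] = [5, 9, 8]
r2 m[φ1→B] = [5, 9, 7]
r2 m[φ1→N] = [7, 5, 9]
r2 m[φ2→B] = [7, 9, 4]
r2 m[φ2→Q] = [6, 5, 9]
r2 m[φ3→G] = [6, 7, 8]
r2 m[φ3→R] = [6, 8, 7]
r2 m[φ4→B] = [1, 1, 8]
r2 m[B→φ0] = [35, 81, 224]
r2 m[B→φ1] = [56, 81, 160]
r2 m[B→φ2] = [40, 81, 280]
r2 m[B→φ4] = [280, 729, 140]
r2 m[G→φ3] = [1, 1, 1]
r2 m[R→φ0] = [6, 8, 7]
r2 m[R→φ3] = [5, 9, 8]
r2 m[N→φ1] = [1, 1, 1]
r2 m[Q→φ2] = [1, 1, 1]
r3 m[φ0→B] = [56, 72, 35]
r3 m[φ0→R] = [672, 729, 1120]
r3 m[φ1→B] = [5, 9, 7]
r3 m[φ1→N] = [1120, 480, 1120]
r3 m[φ2→B] = [7, 9, 4]
r3 m[φ2→Q] = [1120, 1120, 729]
r3 m[φ3→G] = [40, 63, 72]
r3 m[φ3→R] = [6, 8, 7]
r3 m[φ4→B] = [1, 1, 8]
r3 m[B→φ0] = [35, 81, 224]
r3 m[B→φ1] = [56, 81, 160]
r3 m[B→φ2] = [40, 81, 280]
r3 m[B→φ4] = [280, 729, 140]
r3 m[G→φ3] = [1, 1, 1]
r3 m[R→φ0] = [6, 8, 7]
r3 m[R→φ3] = [5, 9, 8]
r3 m[N→φ1] = [1, 1, 1]
r3 m[Q→φ2] = [1, 1, 1]
r4 m[φ0→B] = [56, 72, 35]
r4 m[φ0→R] = [672, 729, 1120]
r4 m[φ1→B] = [5, 9, 7]
r4 m[φ1→N] = [1120, 480, 1120]
r4 m[φ2→B] = [7, 9, 4]
r4 m[φ2→Q] = [1120, 1120, 729]
r4 m[φ3→G] = [40, 63, 72]
r4 m[φ3→R] = [6, 8, 7]
r4 m[φ4→B] = [1, 1, 8]
r4 m[B→φ0] = [35, 81, 224]
r4 m[B→φ1] = [392, 648, 1120]
r4 m[B→φ2] = [280, 648, 1960]
r4 m[B→φ4] = [1960, 5832, 980]
r4 m[G→φ3] = [1, 1, 1]
r4 m[R→φ0] = [6, 8, 7]
r4 m[R→φ3] = [672, 729, 1120]
r4 m[N→φ1] = [1, 1, 1]
r4 m[Q→φ2] = [1, 1, 1]
r5 m[φ0→B] = [56, 72, 35]
r5 m[φ0→R] = [672, 729, 1120]
r5 m[φ1→B] = [5, 9, 7]
r5 m[φ1→N] = [7840, 3360, 7840]
r5 m[φ2→B] = [7, 9, 4]
r5 m[φ2→Q] = [7840, 7840, 5832]
r5 m[φ3→G] = [5600, 5103, 7840]
r5 m[φ3→R] = [6, 8, 7]
r5 m[φ4→B] = [1, 1, 8]
r5 m[B→φ0] = [35, 81, 224]
r5 m[B→φ1] = [392, 648, 1120]
r5 m[B→φ2] = [280, 648, 1960]
r5 m[B→φ4] = [1960, 5832, 980]
r5 m[G→φ3] = [1, 1, 1]
r5 m[R→φ0] = [6, 8, 7]
r5 m[R→φ3] = [672, 729, 1120]
r5 m[N→φ1] = [1, 1, 1]
r5 m[Q→φ2] = [1, 1, 1]
r6 m[φ0→B] = [56, 72, 35]
r6 m[φ0→R] = [672, 729, 1120]
r6 m[φ1→B] = [5, 9, 7]
r6 m[φ1→N] = [7840, 3360, 7840]
r6 m[φ2→B] = [7, 9, 4]
r6 m[φ2→Q] = [7840, 7840, 5832]
r6 m[φ3→G] = [5600, 5103, 7840]
r6 m[φ3→R] = [6, 8, 7]
r6 m[φ4→B] = [1, 1, 8]
r6 m[B→φ0] = [35, 81, 224]
r6 m[B→φ1] = [392, 648, 1120]
r6 m[B→φ2] = [280, 648, 1960]
r6 m[B→φ4] = [1960, 5832, 980]
r6 m[G→φ3] = [1, 1, 1]
r6 m[R→φ0] = [6, 8, 7]
r6 m[R→φ3] = [672, 729, 1120]
r6 m[N→φ1] = [1, 1, 1]
r6 m[Q→φ2] = [1, 1, 1]
fixed point reached at round 6
b[B] = ⊗ incoming = [1960, 5832, 7840]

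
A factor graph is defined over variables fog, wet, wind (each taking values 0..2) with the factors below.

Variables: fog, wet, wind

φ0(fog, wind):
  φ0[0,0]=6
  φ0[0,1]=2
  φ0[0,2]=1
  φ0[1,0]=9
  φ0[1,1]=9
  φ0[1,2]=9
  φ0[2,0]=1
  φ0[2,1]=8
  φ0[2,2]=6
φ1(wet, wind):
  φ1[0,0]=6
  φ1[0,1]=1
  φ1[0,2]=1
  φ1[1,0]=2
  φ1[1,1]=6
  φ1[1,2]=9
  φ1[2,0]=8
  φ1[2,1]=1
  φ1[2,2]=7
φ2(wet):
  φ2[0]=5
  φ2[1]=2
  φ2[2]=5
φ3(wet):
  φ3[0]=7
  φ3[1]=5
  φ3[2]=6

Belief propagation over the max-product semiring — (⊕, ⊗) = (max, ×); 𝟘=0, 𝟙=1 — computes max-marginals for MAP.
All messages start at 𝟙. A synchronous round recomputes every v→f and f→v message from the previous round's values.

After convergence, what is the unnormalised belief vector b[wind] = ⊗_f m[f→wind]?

init: all messages = 𝟙 over 3 values
r1 m[φ0→fog] = [6, 9, 8]
r1 m[φ0→wind] = [9, 9, 9]
r1 m[φ1→wet] = [6, 9, 8]
r1 m[φ1→wind] = [8, 6, 9]
r1 m[φ2→wet] = [5, 2, 5]
r1 m[φ3→wet] = [7, 5, 6]
r1 m[fog→φ0] = [1, 1, 1]
r1 m[wet→φ1] = [1, 1, 1]
r1 m[wet→φ2] = [1, 1, 1]
r1 m[wet→φ3] = [1, 1, 1]
r1 m[wind→φ0] = [1, 1, 1]
r1 m[wind→φ1] = [1, 1, 1]
r2 m[φ0→fog] = [6, 9, 8]
r2 m[φ0→wind] = [9, 9, 9]
r2 m[φ1→wet] = [6, 9, 8]
r2 m[φ1→wind] = [8, 6, 9]
r2 m[φ2→wet] = [5, 2, 5]
r2 m[φ3→wet] = [7, 5, 6]
r2 m[fog→φ0] = [1, 1, 1]
r2 m[wet→φ1] = [35, 10, 30]
r2 m[wet→φ2] = [42, 45, 48]
r2 m[wet→φ3] = [30, 18, 40]
r2 m[wind→φ0] = [8, 6, 9]
r2 m[wind→φ1] = [9, 9, 9]
r3 m[φ0→fog] = [48, 81, 54]
r3 m[φ0→wind] = [9, 9, 9]
r3 m[φ1→wet] = [54, 81, 72]
r3 m[φ1→wind] = [240, 60, 210]
r3 m[φ2→wet] = [5, 2, 5]
r3 m[φ3→wet] = [7, 5, 6]
r3 m[fog→φ0] = [1, 1, 1]
r3 m[wet→φ1] = [35, 10, 30]
r3 m[wet→φ2] = [42, 45, 48]
r3 m[wet→φ3] = [30, 18, 40]
r3 m[wind→φ0] = [8, 6, 9]
r3 m[wind→φ1] = [9, 9, 9]
r4 m[φ0→fog] = [48, 81, 54]
r4 m[φ0→wind] = [9, 9, 9]
r4 m[φ1→wet] = [54, 81, 72]
r4 m[φ1→wind] = [240, 60, 210]
r4 m[φ2→wet] = [5, 2, 5]
r4 m[φ3→wet] = [7, 5, 6]
r4 m[fog→φ0] = [1, 1, 1]
r4 m[wet→φ1] = [35, 10, 30]
r4 m[wet→φ2] = [378, 405, 432]
r4 m[wet→φ3] = [270, 162, 360]
r4 m[wind→φ0] = [240, 60, 210]
r4 m[wind→φ1] = [9, 9, 9]
r5 m[φ0→fog] = [1440, 2160, 1260]
r5 m[φ0→wind] = [9, 9, 9]
r5 m[φ1→wet] = [54, 81, 72]
r5 m[φ1→wind] = [240, 60, 210]
r5 m[φ2→wet] = [5, 2, 5]
r5 m[φ3→wet] = [7, 5, 6]
r5 m[fog→φ0] = [1, 1, 1]
r5 m[wet→φ1] = [35, 10, 30]
r5 m[wet→φ2] = [378, 405, 432]
r5 m[wet→φ3] = [270, 162, 360]
r5 m[wind→φ0] = [240, 60, 210]
r5 m[wind→φ1] = [9, 9, 9]
r6 m[φ0→fog] = [1440, 2160, 1260]
r6 m[φ0→wind] = [9, 9, 9]
r6 m[φ1→wet] = [54, 81, 72]
r6 m[φ1→wind] = [240, 60, 210]
r6 m[φ2→wet] = [5, 2, 5]
r6 m[φ3→wet] = [7, 5, 6]
r6 m[fog→φ0] = [1, 1, 1]
r6 m[wet→φ1] = [35, 10, 30]
r6 m[wet→φ2] = [378, 405, 432]
r6 m[wet→φ3] = [270, 162, 360]
r6 m[wind→φ0] = [240, 60, 210]
r6 m[wind→φ1] = [9, 9, 9]
fixed point reached at round 6
b[wind] = ⊗ incoming = [2160, 540, 1890]

b[wind] = [2160, 540, 1890]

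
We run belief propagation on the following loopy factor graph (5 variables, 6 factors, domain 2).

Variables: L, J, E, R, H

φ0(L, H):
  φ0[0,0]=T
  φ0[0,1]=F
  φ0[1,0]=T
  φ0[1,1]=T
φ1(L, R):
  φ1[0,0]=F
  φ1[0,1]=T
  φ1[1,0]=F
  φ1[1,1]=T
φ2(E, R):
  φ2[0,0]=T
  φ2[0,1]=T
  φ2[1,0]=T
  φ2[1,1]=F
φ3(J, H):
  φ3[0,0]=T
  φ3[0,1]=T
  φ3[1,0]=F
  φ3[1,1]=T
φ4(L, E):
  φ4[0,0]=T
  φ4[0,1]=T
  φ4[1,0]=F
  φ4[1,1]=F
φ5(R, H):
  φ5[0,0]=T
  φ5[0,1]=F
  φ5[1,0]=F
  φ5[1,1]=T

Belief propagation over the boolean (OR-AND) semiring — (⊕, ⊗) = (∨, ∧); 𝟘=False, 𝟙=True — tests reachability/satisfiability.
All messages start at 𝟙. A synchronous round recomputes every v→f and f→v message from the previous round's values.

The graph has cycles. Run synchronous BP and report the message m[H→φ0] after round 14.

init: all messages = 𝟙 over 2 values
r1 m[φ0→L] = [T, T]
r1 m[φ0→H] = [T, T]
r1 m[φ1→L] = [T, T]
r1 m[φ1→R] = [F, T]
r1 m[φ2→E] = [T, T]
r1 m[φ2→R] = [T, T]
r1 m[φ3→J] = [T, T]
r1 m[φ3→H] = [T, T]
r1 m[φ4→L] = [T, F]
r1 m[φ4→E] = [T, T]
r1 m[φ5→R] = [T, T]
r1 m[φ5→H] = [T, T]
r1 m[L→φ0] = [T, T]
r1 m[L→φ1] = [T, T]
r1 m[L→φ4] = [T, T]
r1 m[J→φ3] = [T, T]
r1 m[E→φ2] = [T, T]
r1 m[E→φ4] = [T, T]
r1 m[R→φ1] = [T, T]
r1 m[R→φ2] = [T, T]
r1 m[R→φ5] = [T, T]
r1 m[H→φ0] = [T, T]
r1 m[H→φ3] = [T, T]
r1 m[H→φ5] = [T, T]
r2 m[φ0→L] = [T, T]
r2 m[φ0→H] = [T, T]
r2 m[φ1→L] = [T, T]
r2 m[φ1→R] = [F, T]
r2 m[φ2→E] = [T, T]
r2 m[φ2→R] = [T, T]
r2 m[φ3→J] = [T, T]
r2 m[φ3→H] = [T, T]
r2 m[φ4→L] = [T, F]
r2 m[φ4→E] = [T, T]
r2 m[φ5→R] = [T, T]
r2 m[φ5→H] = [T, T]
r2 m[L→φ0] = [T, F]
r2 m[L→φ1] = [T, F]
r2 m[L→φ4] = [T, T]
r2 m[J→φ3] = [T, T]
r2 m[E→φ2] = [T, T]
r2 m[E→φ4] = [T, T]
r2 m[R→φ1] = [T, T]
r2 m[R→φ2] = [F, T]
r2 m[R→φ5] = [F, T]
r2 m[H→φ0] = [T, T]
r2 m[H→φ3] = [T, T]
r2 m[H→φ5] = [T, T]
r3 m[φ0→L] = [T, T]
r3 m[φ0→H] = [T, F]
r3 m[φ1→L] = [T, T]
r3 m[φ1→R] = [F, T]
r3 m[φ2→E] = [T, F]
r3 m[φ2→R] = [T, T]
r3 m[φ3→J] = [T, T]
r3 m[φ3→H] = [T, T]
r3 m[φ4→L] = [T, F]
r3 m[φ4→E] = [T, T]
r3 m[φ5→R] = [T, T]
r3 m[φ5→H] = [F, T]
r3 m[L→φ0] = [T, F]
r3 m[L→φ1] = [T, F]
r3 m[L→φ4] = [T, T]
r3 m[J→φ3] = [T, T]
r3 m[E→φ2] = [T, T]
r3 m[E→φ4] = [T, T]
r3 m[R→φ1] = [T, T]
r3 m[R→φ2] = [F, T]
r3 m[R→φ5] = [F, T]
r3 m[H→φ0] = [T, T]
r3 m[H→φ3] = [T, T]
r3 m[H→φ5] = [T, T]
r4 m[φ0→L] = [T, T]
r4 m[φ0→H] = [T, F]
r4 m[φ1→L] = [T, T]
r4 m[φ1→R] = [F, T]
r4 m[φ2→E] = [T, F]
r4 m[φ2→R] = [T, T]
r4 m[φ3→J] = [T, T]
r4 m[φ3→H] = [T, T]
r4 m[φ4→L] = [T, F]
r4 m[φ4→E] = [T, T]
r4 m[φ5→R] = [T, T]
r4 m[φ5→H] = [F, T]
r4 m[L→φ0] = [T, F]
r4 m[L→φ1] = [T, F]
r4 m[L→φ4] = [T, T]
r4 m[J→φ3] = [T, T]
r4 m[E→φ2] = [T, T]
r4 m[E→φ4] = [T, F]
r4 m[R→φ1] = [T, T]
r4 m[R→φ2] = [F, T]
r4 m[R→φ5] = [F, T]
r4 m[H→φ0] = [F, T]
r4 m[H→φ3] = [F, F]
r4 m[H→φ5] = [T, F]
r5 m[φ0→L] = [F, T]
r5 m[φ0→H] = [T, F]
r5 m[φ1→L] = [T, T]
r5 m[φ1→R] = [F, T]
r5 m[φ2→E] = [T, F]
r5 m[φ2→R] = [T, T]
r5 m[φ3→J] = [F, F]
r5 m[φ3→H] = [T, T]
r5 m[φ4→L] = [T, F]
r5 m[φ4→E] = [T, T]
r5 m[φ5→R] = [T, F]
r5 m[φ5→H] = [F, T]
r5 m[L→φ0] = [T, F]
r5 m[L→φ1] = [T, F]
r5 m[L→φ4] = [T, T]
r5 m[J→φ3] = [T, T]
r5 m[E→φ2] = [T, T]
r5 m[E→φ4] = [T, F]
r5 m[R→φ1] = [T, T]
r5 m[R→φ2] = [F, T]
r5 m[R→φ5] = [F, T]
r5 m[H→φ0] = [F, T]
r5 m[H→φ3] = [F, F]
r5 m[H→φ5] = [T, F]
r6 m[φ0→L] = [F, T]
r6 m[φ0→H] = [T, F]
r6 m[φ1→L] = [T, T]
r6 m[φ1→R] = [F, T]
r6 m[φ2→E] = [T, F]
r6 m[φ2→R] = [T, T]
r6 m[φ3→J] = [F, F]
r6 m[φ3→H] = [T, T]
r6 m[φ4→L] = [T, F]
r6 m[φ4→E] = [T, T]
r6 m[φ5→R] = [T, F]
r6 m[φ5→H] = [F, T]
r6 m[L→φ0] = [T, F]
r6 m[L→φ1] = [F, F]
r6 m[L→φ4] = [F, T]
r6 m[J→φ3] = [T, T]
r6 m[E→φ2] = [T, T]
r6 m[E→φ4] = [T, F]
r6 m[R→φ1] = [T, F]
r6 m[R→φ2] = [F, F]
r6 m[R→φ5] = [F, T]
r6 m[H→φ0] = [F, T]
r6 m[H→φ3] = [F, F]
r6 m[H→φ5] = [T, F]
r7 m[φ0→L] = [F, T]
r7 m[φ0→H] = [T, F]
r7 m[φ1→L] = [F, F]
r7 m[φ1→R] = [F, F]
r7 m[φ2→E] = [F, F]
r7 m[φ2→R] = [T, T]
r7 m[φ3→J] = [F, F]
r7 m[φ3→H] = [T, T]
r7 m[φ4→L] = [T, F]
r7 m[φ4→E] = [F, F]
r7 m[φ5→R] = [T, F]
r7 m[φ5→H] = [F, T]
r7 m[L→φ0] = [T, F]
r7 m[L→φ1] = [F, F]
r7 m[L→φ4] = [F, T]
r7 m[J→φ3] = [T, T]
r7 m[E→φ2] = [T, T]
r7 m[E→φ4] = [T, F]
r7 m[R→φ1] = [T, F]
r7 m[R→φ2] = [F, F]
r7 m[R→φ5] = [F, T]
r7 m[H→φ0] = [F, T]
r7 m[H→φ3] = [F, F]
r7 m[H→φ5] = [T, F]
r8 m[φ0→L] = [F, T]
r8 m[φ0→H] = [T, F]
r8 m[φ1→L] = [F, F]
r8 m[φ1→R] = [F, F]
r8 m[φ2→E] = [F, F]
r8 m[φ2→R] = [T, T]
r8 m[φ3→J] = [F, F]
r8 m[φ3→H] = [T, T]
r8 m[φ4→L] = [T, F]
r8 m[φ4→E] = [F, F]
r8 m[φ5→R] = [T, F]
r8 m[φ5→H] = [F, T]
r8 m[L→φ0] = [F, F]
r8 m[L→φ1] = [F, F]
r8 m[L→φ4] = [F, F]
r8 m[J→φ3] = [T, T]
r8 m[E→φ2] = [F, F]
r8 m[E→φ4] = [F, F]
r8 m[R→φ1] = [T, F]
r8 m[R→φ2] = [F, F]
r8 m[R→φ5] = [F, F]
r8 m[H→φ0] = [F, T]
r8 m[H→φ3] = [F, F]
r8 m[H→φ5] = [T, F]
r9 m[φ0→L] = [F, T]
r9 m[φ0→H] = [F, F]
r9 m[φ1→L] = [F, F]
r9 m[φ1→R] = [F, F]
r9 m[φ2→E] = [F, F]
r9 m[φ2→R] = [F, F]
r9 m[φ3→J] = [F, F]
r9 m[φ3→H] = [T, T]
r9 m[φ4→L] = [F, F]
r9 m[φ4→E] = [F, F]
r9 m[φ5→R] = [T, F]
r9 m[φ5→H] = [F, F]
r9 m[L→φ0] = [F, F]
r9 m[L→φ1] = [F, F]
r9 m[L→φ4] = [F, F]
r9 m[J→φ3] = [T, T]
r9 m[E→φ2] = [F, F]
r9 m[E→φ4] = [F, F]
r9 m[R→φ1] = [T, F]
r9 m[R→φ2] = [F, F]
r9 m[R→φ5] = [F, F]
r9 m[H→φ0] = [F, T]
r9 m[H→φ3] = [F, F]
r9 m[H→φ5] = [T, F]
r10 m[φ0→L] = [F, T]
r10 m[φ0→H] = [F, F]
r10 m[φ1→L] = [F, F]
r10 m[φ1→R] = [F, F]
r10 m[φ2→E] = [F, F]
r10 m[φ2→R] = [F, F]
r10 m[φ3→J] = [F, F]
r10 m[φ3→H] = [T, T]
r10 m[φ4→L] = [F, F]
r10 m[φ4→E] = [F, F]
r10 m[φ5→R] = [T, F]
r10 m[φ5→H] = [F, F]
r10 m[L→φ0] = [F, F]
r10 m[L→φ1] = [F, F]
r10 m[L→φ4] = [F, F]
r10 m[J→φ3] = [T, T]
r10 m[E→φ2] = [F, F]
r10 m[E→φ4] = [F, F]
r10 m[R→φ1] = [F, F]
r10 m[R→φ2] = [F, F]
r10 m[R→φ5] = [F, F]
r10 m[H→φ0] = [F, F]
r10 m[H→φ3] = [F, F]
r10 m[H→φ5] = [F, F]
r11 m[φ0→L] = [F, F]
r11 m[φ0→H] = [F, F]
r11 m[φ1→L] = [F, F]
r11 m[φ1→R] = [F, F]
r11 m[φ2→E] = [F, F]
r11 m[φ2→R] = [F, F]
r11 m[φ3→J] = [F, F]
r11 m[φ3→H] = [T, T]
r11 m[φ4→L] = [F, F]
r11 m[φ4→E] = [F, F]
r11 m[φ5→R] = [F, F]
r11 m[φ5→H] = [F, F]
r11 m[L→φ0] = [F, F]
r11 m[L→φ1] = [F, F]
r11 m[L→φ4] = [F, F]
r11 m[J→φ3] = [T, T]
r11 m[E→φ2] = [F, F]
r11 m[E→φ4] = [F, F]
r11 m[R→φ1] = [F, F]
r11 m[R→φ2] = [F, F]
r11 m[R→φ5] = [F, F]
r11 m[H→φ0] = [F, F]
r11 m[H→φ3] = [F, F]
r11 m[H→φ5] = [F, F]
r12 m[φ0→L] = [F, F]
r12 m[φ0→H] = [F, F]
r12 m[φ1→L] = [F, F]
r12 m[φ1→R] = [F, F]
r12 m[φ2→E] = [F, F]
r12 m[φ2→R] = [F, F]
r12 m[φ3→J] = [F, F]
r12 m[φ3→H] = [T, T]
r12 m[φ4→L] = [F, F]
r12 m[φ4→E] = [F, F]
r12 m[φ5→R] = [F, F]
r12 m[φ5→H] = [F, F]
r12 m[L→φ0] = [F, F]
r12 m[L→φ1] = [F, F]
r12 m[L→φ4] = [F, F]
r12 m[J→φ3] = [T, T]
r12 m[E→φ2] = [F, F]
r12 m[E→φ4] = [F, F]
r12 m[R→φ1] = [F, F]
r12 m[R→φ2] = [F, F]
r12 m[R→φ5] = [F, F]
r12 m[H→φ0] = [F, F]
r12 m[H→φ3] = [F, F]
r12 m[H→φ5] = [F, F]
r13 m[φ0→L] = [F, F]
r13 m[φ0→H] = [F, F]
r13 m[φ1→L] = [F, F]
r13 m[φ1→R] = [F, F]
r13 m[φ2→E] = [F, F]
r13 m[φ2→R] = [F, F]
r13 m[φ3→J] = [F, F]
r13 m[φ3→H] = [T, T]
r13 m[φ4→L] = [F, F]
r13 m[φ4→E] = [F, F]
r13 m[φ5→R] = [F, F]
r13 m[φ5→H] = [F, F]
r13 m[L→φ0] = [F, F]
r13 m[L→φ1] = [F, F]
r13 m[L→φ4] = [F, F]
r13 m[J→φ3] = [T, T]
r13 m[E→φ2] = [F, F]
r13 m[E→φ4] = [F, F]
r13 m[R→φ1] = [F, F]
r13 m[R→φ2] = [F, F]
r13 m[R→φ5] = [F, F]
r13 m[H→φ0] = [F, F]
r13 m[H→φ3] = [F, F]
r13 m[H→φ5] = [F, F]
r14 m[φ0→L] = [F, F]
r14 m[φ0→H] = [F, F]
r14 m[φ1→L] = [F, F]
r14 m[φ1→R] = [F, F]
r14 m[φ2→E] = [F, F]
r14 m[φ2→R] = [F, F]
r14 m[φ3→J] = [F, F]
r14 m[φ3→H] = [T, T]
r14 m[φ4→L] = [F, F]
r14 m[φ4→E] = [F, F]
r14 m[φ5→R] = [F, F]
r14 m[φ5→H] = [F, F]
r14 m[L→φ0] = [F, F]
r14 m[L→φ1] = [F, F]
r14 m[L→φ4] = [F, F]
r14 m[J→φ3] = [T, T]
r14 m[E→φ2] = [F, F]
r14 m[E→φ4] = [F, F]
r14 m[R→φ1] = [F, F]
r14 m[R→φ2] = [F, F]
r14 m[R→φ5] = [F, F]
r14 m[H→φ0] = [F, F]
r14 m[H→φ3] = [F, F]
r14 m[H→φ5] = [F, F]
fixed point reached at round 12

message @ round 14 = [F, F]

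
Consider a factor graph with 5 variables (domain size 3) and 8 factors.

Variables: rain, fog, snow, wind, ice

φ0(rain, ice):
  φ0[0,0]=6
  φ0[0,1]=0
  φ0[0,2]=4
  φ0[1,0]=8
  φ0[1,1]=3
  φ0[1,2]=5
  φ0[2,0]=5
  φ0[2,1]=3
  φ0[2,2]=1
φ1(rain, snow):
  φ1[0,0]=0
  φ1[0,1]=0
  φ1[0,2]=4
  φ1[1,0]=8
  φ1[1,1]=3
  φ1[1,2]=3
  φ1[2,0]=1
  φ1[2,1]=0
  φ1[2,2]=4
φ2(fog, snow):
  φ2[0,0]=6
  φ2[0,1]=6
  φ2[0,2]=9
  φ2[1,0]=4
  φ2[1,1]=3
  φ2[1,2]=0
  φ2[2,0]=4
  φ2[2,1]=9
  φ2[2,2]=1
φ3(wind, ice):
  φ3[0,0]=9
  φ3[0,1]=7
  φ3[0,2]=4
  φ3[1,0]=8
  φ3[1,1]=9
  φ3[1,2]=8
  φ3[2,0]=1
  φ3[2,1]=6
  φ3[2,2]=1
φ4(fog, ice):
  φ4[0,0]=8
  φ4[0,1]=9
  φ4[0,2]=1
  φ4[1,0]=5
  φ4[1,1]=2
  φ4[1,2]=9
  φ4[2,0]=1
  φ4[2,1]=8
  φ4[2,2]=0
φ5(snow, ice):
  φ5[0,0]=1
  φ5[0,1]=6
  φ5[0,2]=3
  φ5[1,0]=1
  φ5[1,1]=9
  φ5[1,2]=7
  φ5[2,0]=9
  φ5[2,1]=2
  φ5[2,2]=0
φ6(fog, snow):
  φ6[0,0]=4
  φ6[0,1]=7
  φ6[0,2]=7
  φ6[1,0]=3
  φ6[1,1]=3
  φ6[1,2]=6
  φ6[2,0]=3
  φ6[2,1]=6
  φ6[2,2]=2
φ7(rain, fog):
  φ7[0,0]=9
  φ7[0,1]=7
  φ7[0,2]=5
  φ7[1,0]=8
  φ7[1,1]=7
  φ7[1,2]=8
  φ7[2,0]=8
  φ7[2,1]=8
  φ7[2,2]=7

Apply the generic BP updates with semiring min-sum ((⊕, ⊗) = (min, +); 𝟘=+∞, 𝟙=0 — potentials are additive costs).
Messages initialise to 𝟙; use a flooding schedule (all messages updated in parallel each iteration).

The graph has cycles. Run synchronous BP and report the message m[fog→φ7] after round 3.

message @ round 3 = [11, 5, 3]

init: all messages = 𝟙 over 3 values
r1 m[φ0→rain] = [0, 3, 1]
r1 m[φ0→ice] = [5, 0, 1]
r1 m[φ1→rain] = [0, 3, 0]
r1 m[φ1→snow] = [0, 0, 3]
r1 m[φ2→fog] = [6, 0, 1]
r1 m[φ2→snow] = [4, 3, 0]
r1 m[φ3→wind] = [4, 8, 1]
r1 m[φ3→ice] = [1, 6, 1]
r1 m[φ4→fog] = [1, 2, 0]
r1 m[φ4→ice] = [1, 2, 0]
r1 m[φ5→snow] = [1, 1, 0]
r1 m[φ5→ice] = [1, 2, 0]
r1 m[φ6→fog] = [4, 3, 2]
r1 m[φ6→snow] = [3, 3, 2]
r1 m[φ7→rain] = [5, 7, 7]
r1 m[φ7→fog] = [8, 7, 5]
r1 m[rain→φ0] = [0, 0, 0]
r1 m[rain→φ1] = [0, 0, 0]
r1 m[rain→φ7] = [0, 0, 0]
r1 m[fog→φ2] = [0, 0, 0]
r1 m[fog→φ4] = [0, 0, 0]
r1 m[fog→φ6] = [0, 0, 0]
r1 m[fog→φ7] = [0, 0, 0]
r1 m[snow→φ1] = [0, 0, 0]
r1 m[snow→φ2] = [0, 0, 0]
r1 m[snow→φ5] = [0, 0, 0]
r1 m[snow→φ6] = [0, 0, 0]
r1 m[wind→φ3] = [0, 0, 0]
r1 m[ice→φ0] = [0, 0, 0]
r1 m[ice→φ3] = [0, 0, 0]
r1 m[ice→φ4] = [0, 0, 0]
r1 m[ice→φ5] = [0, 0, 0]
r2 m[φ0→rain] = [0, 3, 1]
r2 m[φ0→ice] = [5, 0, 1]
r2 m[φ1→rain] = [0, 3, 0]
r2 m[φ1→snow] = [0, 0, 3]
r2 m[φ2→fog] = [6, 0, 1]
r2 m[φ2→snow] = [4, 3, 0]
r2 m[φ3→wind] = [4, 8, 1]
r2 m[φ3→ice] = [1, 6, 1]
r2 m[φ4→fog] = [1, 2, 0]
r2 m[φ4→ice] = [1, 2, 0]
r2 m[φ5→snow] = [1, 1, 0]
r2 m[φ5→ice] = [1, 2, 0]
r2 m[φ6→fog] = [4, 3, 2]
r2 m[φ6→snow] = [3, 3, 2]
r2 m[φ7→rain] = [5, 7, 7]
r2 m[φ7→fog] = [8, 7, 5]
r2 m[rain→φ0] = [5, 10, 7]
r2 m[rain→φ1] = [5, 10, 8]
r2 m[rain→φ7] = [0, 6, 1]
r2 m[fog→φ2] = [13, 12, 7]
r2 m[fog→φ4] = [18, 10, 8]
r2 m[fog→φ6] = [15, 9, 6]
r2 m[fog→φ7] = [11, 5, 3]
r2 m[snow→φ1] = [8, 7, 2]
r2 m[snow→φ2] = [4, 4, 5]
r2 m[snow→φ5] = [7, 6, 5]
r2 m[snow→φ6] = [5, 4, 3]
r2 m[wind→φ3] = [0, 0, 0]
r2 m[ice→φ0] = [3, 10, 1]
r2 m[ice→φ3] = [7, 4, 1]
r2 m[ice→φ4] = [7, 8, 2]
r2 m[ice→φ5] = [7, 8, 2]
r3 m[φ0→rain] = [5, 6, 2]
r3 m[φ0→ice] = [11, 5, 8]
r3 m[φ1→rain] = [6, 5, 6]
r3 m[φ1→snow] = [5, 5, 9]
r3 m[φ2→fog] = [10, 5, 6]
r3 m[φ2→snow] = [11, 15, 8]
r3 m[φ3→wind] = [5, 9, 2]
r3 m[φ3→ice] = [1, 6, 1]
r3 m[φ4→fog] = [3, 10, 2]
r3 m[φ4→ice] = [9, 12, 8]
r3 m[φ5→snow] = [5, 8, 2]
r3 m[φ5→ice] = [7, 7, 5]
r3 m[φ6→fog] = [9, 7, 5]
r3 m[φ6→snow] = [9, 12, 8]
r3 m[φ7→rain] = [8, 11, 10]
r3 m[φ7→fog] = [9, 7, 5]
r3 m[rain→φ0] = [5, 10, 7]
r3 m[rain→φ1] = [5, 10, 8]
r3 m[rain→φ7] = [0, 6, 1]
r3 m[fog→φ2] = [13, 12, 7]
r3 m[fog→φ4] = [18, 10, 8]
r3 m[fog→φ6] = [15, 9, 6]
r3 m[fog→φ7] = [11, 5, 3]
r3 m[snow→φ1] = [8, 7, 2]
r3 m[snow→φ2] = [4, 4, 5]
r3 m[snow→φ5] = [7, 6, 5]
r3 m[snow→φ6] = [5, 4, 3]
r3 m[wind→φ3] = [0, 0, 0]
r3 m[ice→φ0] = [3, 10, 1]
r3 m[ice→φ3] = [7, 4, 1]
r3 m[ice→φ4] = [7, 8, 2]
r3 m[ice→φ5] = [7, 8, 2]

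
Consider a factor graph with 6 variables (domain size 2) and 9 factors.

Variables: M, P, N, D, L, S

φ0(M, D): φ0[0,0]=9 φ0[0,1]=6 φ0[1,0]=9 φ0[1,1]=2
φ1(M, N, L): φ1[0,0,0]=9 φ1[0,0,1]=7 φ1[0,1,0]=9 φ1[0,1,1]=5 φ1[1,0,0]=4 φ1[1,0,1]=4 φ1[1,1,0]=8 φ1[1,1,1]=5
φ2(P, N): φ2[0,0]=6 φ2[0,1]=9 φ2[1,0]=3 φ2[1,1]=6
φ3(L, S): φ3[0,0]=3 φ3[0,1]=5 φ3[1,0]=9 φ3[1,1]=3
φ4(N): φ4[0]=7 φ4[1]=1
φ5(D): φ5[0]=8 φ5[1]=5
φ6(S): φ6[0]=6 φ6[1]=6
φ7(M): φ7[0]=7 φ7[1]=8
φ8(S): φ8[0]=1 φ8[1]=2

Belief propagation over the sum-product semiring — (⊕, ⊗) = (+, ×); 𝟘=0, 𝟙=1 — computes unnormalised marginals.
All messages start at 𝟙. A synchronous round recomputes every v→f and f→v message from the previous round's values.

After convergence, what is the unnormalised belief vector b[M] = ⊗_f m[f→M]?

b[M] = [72253944, 38340576]

init: all messages = 𝟙 over 2 values
r1 m[φ0→M] = [15, 11]
r1 m[φ0→D] = [18, 8]
r1 m[φ1→M] = [30, 21]
r1 m[φ1→N] = [24, 27]
r1 m[φ1→L] = [30, 21]
r1 m[φ2→P] = [15, 9]
r1 m[φ2→N] = [9, 15]
r1 m[φ3→L] = [8, 12]
r1 m[φ3→S] = [12, 8]
r1 m[φ4→N] = [7, 1]
r1 m[φ5→D] = [8, 5]
r1 m[φ6→S] = [6, 6]
r1 m[φ7→M] = [7, 8]
r1 m[φ8→S] = [1, 2]
r1 m[M→φ0] = [1, 1]
r1 m[M→φ1] = [1, 1]
r1 m[M→φ7] = [1, 1]
r1 m[P→φ2] = [1, 1]
r1 m[N→φ1] = [1, 1]
r1 m[N→φ2] = [1, 1]
r1 m[N→φ4] = [1, 1]
r1 m[D→φ0] = [1, 1]
r1 m[D→φ5] = [1, 1]
r1 m[L→φ1] = [1, 1]
r1 m[L→φ3] = [1, 1]
r1 m[S→φ3] = [1, 1]
r1 m[S→φ6] = [1, 1]
r1 m[S→φ8] = [1, 1]
r2 m[φ0→M] = [15, 11]
r2 m[φ0→D] = [18, 8]
r2 m[φ1→M] = [30, 21]
r2 m[φ1→N] = [24, 27]
r2 m[φ1→L] = [30, 21]
r2 m[φ2→P] = [15, 9]
r2 m[φ2→N] = [9, 15]
r2 m[φ3→L] = [8, 12]
r2 m[φ3→S] = [12, 8]
r2 m[φ4→N] = [7, 1]
r2 m[φ5→D] = [8, 5]
r2 m[φ6→S] = [6, 6]
r2 m[φ7→M] = [7, 8]
r2 m[φ8→S] = [1, 2]
r2 m[M→φ0] = [210, 168]
r2 m[M→φ1] = [105, 88]
r2 m[M→φ7] = [450, 231]
r2 m[P→φ2] = [1, 1]
r2 m[N→φ1] = [63, 15]
r2 m[N→φ2] = [168, 27]
r2 m[N→φ4] = [216, 405]
r2 m[D→φ0] = [8, 5]
r2 m[D→φ5] = [18, 8]
r2 m[L→φ1] = [8, 12]
r2 m[L→φ3] = [30, 21]
r2 m[S→φ3] = [6, 12]
r2 m[S→φ6] = [12, 16]
r2 m[S→φ8] = [72, 48]
r3 m[φ0→M] = [102, 82]
r3 m[φ0→D] = [3402, 1596]
r3 m[φ1→M] = [11808, 6900]
r3 m[φ1→N] = [23420, 24772]
r3 m[φ1→L] = [106446, 82956]
r3 m[φ2→P] = [1251, 666]
r3 m[φ2→N] = [9, 15]
r3 m[φ3→L] = [78, 90]
r3 m[φ3→S] = [279, 213]
r3 m[φ4→N] = [7, 1]
r3 m[φ5→D] = [8, 5]
r3 m[φ6→S] = [6, 6]
r3 m[φ7→M] = [7, 8]
r3 m[φ8→S] = [1, 2]
r3 m[M→φ0] = [210, 168]
r3 m[M→φ1] = [105, 88]
r3 m[M→φ7] = [450, 231]
r3 m[P→φ2] = [1, 1]
r3 m[N→φ1] = [63, 15]
r3 m[N→φ2] = [168, 27]
r3 m[N→φ4] = [216, 405]
r3 m[D→φ0] = [8, 5]
r3 m[D→φ5] = [18, 8]
r3 m[L→φ1] = [8, 12]
r3 m[L→φ3] = [30, 21]
r3 m[S→φ3] = [6, 12]
r3 m[S→φ6] = [12, 16]
r3 m[S→φ8] = [72, 48]
r4 m[φ0→M] = [102, 82]
r4 m[φ0→D] = [3402, 1596]
r4 m[φ1→M] = [11808, 6900]
r4 m[φ1→N] = [23420, 24772]
r4 m[φ1→L] = [106446, 82956]
r4 m[φ2→P] = [1251, 666]
r4 m[φ2→N] = [9, 15]
r4 m[φ3→L] = [78, 90]
r4 m[φ3→S] = [279, 213]
r4 m[φ4→N] = [7, 1]
r4 m[φ5→D] = [8, 5]
r4 m[φ6→S] = [6, 6]
r4 m[φ7→M] = [7, 8]
r4 m[φ8→S] = [1, 2]
r4 m[M→φ0] = [82656, 55200]
r4 m[M→φ1] = [714, 656]
r4 m[M→φ7] = [1204416, 565800]
r4 m[P→φ2] = [1, 1]
r4 m[N→φ1] = [63, 15]
r4 m[N→φ2] = [163940, 24772]
r4 m[N→φ4] = [210780, 371580]
r4 m[D→φ0] = [8, 5]
r4 m[D→φ5] = [3402, 1596]
r4 m[L→φ1] = [78, 90]
r4 m[L→φ3] = [106446, 82956]
r4 m[S→φ3] = [6, 12]
r4 m[S→φ6] = [279, 426]
r4 m[S→φ8] = [1674, 1278]
r5 m[φ0→M] = [102, 82]
r5 m[φ0→D] = [1240704, 606336]
r5 m[φ1→M] = [101196, 58446]
r5 m[φ1→N] = [1391880, 1527072]
r5 m[φ1→L] = [745260, 582936]
r5 m[φ2→P] = [1206588, 640452]
r5 m[φ2→N] = [9, 15]
r5 m[φ3→L] = [78, 90]
r5 m[φ3→S] = [1065942, 781098]
r5 m[φ4→N] = [7, 1]
r5 m[φ5→D] = [8, 5]
r5 m[φ6→S] = [6, 6]
r5 m[φ7→M] = [7, 8]
r5 m[φ8→S] = [1, 2]
r5 m[M→φ0] = [82656, 55200]
r5 m[M→φ1] = [714, 656]
r5 m[M→φ7] = [1204416, 565800]
r5 m[P→φ2] = [1, 1]
r5 m[N→φ1] = [63, 15]
r5 m[N→φ2] = [163940, 24772]
r5 m[N→φ4] = [210780, 371580]
r5 m[D→φ0] = [8, 5]
r5 m[D→φ5] = [3402, 1596]
r5 m[L→φ1] = [78, 90]
r5 m[L→φ3] = [106446, 82956]
r5 m[S→φ3] = [6, 12]
r5 m[S→φ6] = [279, 426]
r5 m[S→φ8] = [1674, 1278]
r6 m[φ0→M] = [102, 82]
r6 m[φ0→D] = [1240704, 606336]
r6 m[φ1→M] = [101196, 58446]
r6 m[φ1→N] = [1391880, 1527072]
r6 m[φ1→L] = [745260, 582936]
r6 m[φ2→P] = [1206588, 640452]
r6 m[φ2→N] = [9, 15]
r6 m[φ3→L] = [78, 90]
r6 m[φ3→S] = [1065942, 781098]
r6 m[φ4→N] = [7, 1]
r6 m[φ5→D] = [8, 5]
r6 m[φ6→S] = [6, 6]
r6 m[φ7→M] = [7, 8]
r6 m[φ8→S] = [1, 2]
r6 m[M→φ0] = [708372, 467568]
r6 m[M→φ1] = [714, 656]
r6 m[M→φ7] = [10321992, 4792572]
r6 m[P→φ2] = [1, 1]
r6 m[N→φ1] = [63, 15]
r6 m[N→φ2] = [9743160, 1527072]
r6 m[N→φ4] = [12526920, 22906080]
r6 m[D→φ0] = [8, 5]
r6 m[D→φ5] = [1240704, 606336]
r6 m[L→φ1] = [78, 90]
r6 m[L→φ3] = [745260, 582936]
r6 m[S→φ3] = [6, 12]
r6 m[S→φ6] = [1065942, 1562196]
r6 m[S→φ8] = [6395652, 4686588]
r7 m[φ0→M] = [102, 82]
r7 m[φ0→D] = [10583460, 5185368]
r7 m[φ1→M] = [101196, 58446]
r7 m[φ1→N] = [1391880, 1527072]
r7 m[φ1→L] = [745260, 582936]
r7 m[φ2→P] = [72202608, 38391912]
r7 m[φ2→N] = [9, 15]
r7 m[φ3→L] = [78, 90]
r7 m[φ3→S] = [7482204, 5475108]
r7 m[φ4→N] = [7, 1]
r7 m[φ5→D] = [8, 5]
r7 m[φ6→S] = [6, 6]
r7 m[φ7→M] = [7, 8]
r7 m[φ8→S] = [1, 2]
r7 m[M→φ0] = [708372, 467568]
r7 m[M→φ1] = [714, 656]
r7 m[M→φ7] = [10321992, 4792572]
r7 m[P→φ2] = [1, 1]
r7 m[N→φ1] = [63, 15]
r7 m[N→φ2] = [9743160, 1527072]
r7 m[N→φ4] = [12526920, 22906080]
r7 m[D→φ0] = [8, 5]
r7 m[D→φ5] = [1240704, 606336]
r7 m[L→φ1] = [78, 90]
r7 m[L→φ3] = [745260, 582936]
r7 m[S→φ3] = [6, 12]
r7 m[S→φ6] = [1065942, 1562196]
r7 m[S→φ8] = [6395652, 4686588]
r8 m[φ0→M] = [102, 82]
r8 m[φ0→D] = [10583460, 5185368]
r8 m[φ1→M] = [101196, 58446]
r8 m[φ1→N] = [1391880, 1527072]
r8 m[φ1→L] = [745260, 582936]
r8 m[φ2→P] = [72202608, 38391912]
r8 m[φ2→N] = [9, 15]
r8 m[φ3→L] = [78, 90]
r8 m[φ3→S] = [7482204, 5475108]
r8 m[φ4→N] = [7, 1]
r8 m[φ5→D] = [8, 5]
r8 m[φ6→S] = [6, 6]
r8 m[φ7→M] = [7, 8]
r8 m[φ8→S] = [1, 2]
r8 m[M→φ0] = [708372, 467568]
r8 m[M→φ1] = [714, 656]
r8 m[M→φ7] = [10321992, 4792572]
r8 m[P→φ2] = [1, 1]
r8 m[N→φ1] = [63, 15]
r8 m[N→φ2] = [9743160, 1527072]
r8 m[N→φ4] = [12526920, 22906080]
r8 m[D→φ0] = [8, 5]
r8 m[D→φ5] = [10583460, 5185368]
r8 m[L→φ1] = [78, 90]
r8 m[L→φ3] = [745260, 582936]
r8 m[S→φ3] = [6, 12]
r8 m[S→φ6] = [7482204, 10950216]
r8 m[S→φ8] = [44893224, 32850648]
r9 m[φ0→M] = [102, 82]
r9 m[φ0→D] = [10583460, 5185368]
r9 m[φ1→M] = [101196, 58446]
r9 m[φ1→N] = [1391880, 1527072]
r9 m[φ1→L] = [745260, 582936]
r9 m[φ2→P] = [72202608, 38391912]
r9 m[φ2→N] = [9, 15]
r9 m[φ3→L] = [78, 90]
r9 m[φ3→S] = [7482204, 5475108]
r9 m[φ4→N] = [7, 1]
r9 m[φ5→D] = [8, 5]
r9 m[φ6→S] = [6, 6]
r9 m[φ7→M] = [7, 8]
r9 m[φ8→S] = [1, 2]
r9 m[M→φ0] = [708372, 467568]
r9 m[M→φ1] = [714, 656]
r9 m[M→φ7] = [10321992, 4792572]
r9 m[P→φ2] = [1, 1]
r9 m[N→φ1] = [63, 15]
r9 m[N→φ2] = [9743160, 1527072]
r9 m[N→φ4] = [12526920, 22906080]
r9 m[D→φ0] = [8, 5]
r9 m[D→φ5] = [10583460, 5185368]
r9 m[L→φ1] = [78, 90]
r9 m[L→φ3] = [745260, 582936]
r9 m[S→φ3] = [6, 12]
r9 m[S→φ6] = [7482204, 10950216]
r9 m[S→φ8] = [44893224, 32850648]
fixed point reached at round 9
b[M] = ⊗ incoming = [72253944, 38340576]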